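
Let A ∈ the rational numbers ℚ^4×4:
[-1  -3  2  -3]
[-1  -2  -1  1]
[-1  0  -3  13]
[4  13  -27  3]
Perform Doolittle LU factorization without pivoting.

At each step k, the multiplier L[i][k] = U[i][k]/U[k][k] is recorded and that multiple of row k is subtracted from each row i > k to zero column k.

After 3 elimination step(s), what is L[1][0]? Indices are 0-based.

k=0: U[0][0]=-1
  eliminate (1,0): mult=1, new row 1: (0, 1, -3, 4); set L[1][0]=1
  eliminate (2,0): mult=1, new row 2: (0, 3, -5, 16); set L[2][0]=1
  eliminate (3,0): mult=-4, new row 3: (0, 1, -19, -9); set L[3][0]=-4
k=1: U[1][1]=1
  eliminate (2,1): mult=3, new row 2: (0, 0, 4, 4); set L[2][1]=3
  eliminate (3,1): mult=1, new row 3: (0, 0, -16, -13); set L[3][1]=1
k=2: U[2][2]=4
  eliminate (3,2): mult=-4, new row 3: (0, 0, 0, 3); set L[3][2]=-4

L[1][0] = 1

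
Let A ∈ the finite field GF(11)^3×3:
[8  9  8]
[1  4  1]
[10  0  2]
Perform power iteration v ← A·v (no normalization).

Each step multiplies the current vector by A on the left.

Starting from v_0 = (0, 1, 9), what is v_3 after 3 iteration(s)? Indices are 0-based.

v_0 = (0, 1, 9).
v_1 = A·v_0 = (4, 2, 7).
v_2 = A·v_1 = (7, 8, 10).
v_3 = A·v_2 = (10, 5, 2).

v_3 = (10, 5, 2)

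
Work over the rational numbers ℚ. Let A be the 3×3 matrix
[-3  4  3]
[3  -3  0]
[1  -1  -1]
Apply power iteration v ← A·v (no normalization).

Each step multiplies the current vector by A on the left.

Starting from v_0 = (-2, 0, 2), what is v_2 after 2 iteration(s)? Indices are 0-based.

v_0 = (-2, 0, 2).
v_1 = A·v_0 = (12, -6, -4).
v_2 = A·v_1 = (-72, 54, 22).

v_2 = (-72, 54, 22)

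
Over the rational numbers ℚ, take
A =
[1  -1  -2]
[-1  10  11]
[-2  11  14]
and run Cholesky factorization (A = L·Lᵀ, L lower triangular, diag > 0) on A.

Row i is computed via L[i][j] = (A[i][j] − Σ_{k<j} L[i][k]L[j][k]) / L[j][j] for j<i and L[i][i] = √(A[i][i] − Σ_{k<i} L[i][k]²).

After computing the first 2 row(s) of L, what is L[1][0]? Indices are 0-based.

Step 1: L[0][0] = √(1) = 1.
  L[1][0] = (-1) / L[0][0] = -1.
Step 2: L[1][1] = √(9) = 3.

L[1][0] = -1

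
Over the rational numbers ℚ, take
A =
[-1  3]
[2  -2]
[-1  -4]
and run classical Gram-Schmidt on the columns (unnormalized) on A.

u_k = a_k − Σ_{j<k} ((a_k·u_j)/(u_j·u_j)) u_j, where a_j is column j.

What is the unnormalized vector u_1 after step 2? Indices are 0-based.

u_1 = (5/2, -1, -9/2)

Step 1: u_0 = a_0 = (-1, 2, -1).
Step 2: u_1 = a_1 − (-1/2)·u_0 = (5/2, -1, -9/2).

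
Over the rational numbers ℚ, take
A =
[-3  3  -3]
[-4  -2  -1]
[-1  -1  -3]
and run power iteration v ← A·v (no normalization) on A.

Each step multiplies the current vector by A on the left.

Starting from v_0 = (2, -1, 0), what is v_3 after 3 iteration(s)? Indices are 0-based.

v_3 = (57, -164, -115)

v_0 = (2, -1, 0).
v_1 = A·v_0 = (-9, -6, -1).
v_2 = A·v_1 = (12, 49, 18).
v_3 = A·v_2 = (57, -164, -115).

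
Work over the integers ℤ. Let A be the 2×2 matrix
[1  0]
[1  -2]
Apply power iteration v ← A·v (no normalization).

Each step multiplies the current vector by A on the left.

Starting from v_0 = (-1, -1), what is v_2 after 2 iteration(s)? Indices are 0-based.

v_2 = (-1, -3)

v_0 = (-1, -1).
v_1 = A·v_0 = (-1, 1).
v_2 = A·v_1 = (-1, -3).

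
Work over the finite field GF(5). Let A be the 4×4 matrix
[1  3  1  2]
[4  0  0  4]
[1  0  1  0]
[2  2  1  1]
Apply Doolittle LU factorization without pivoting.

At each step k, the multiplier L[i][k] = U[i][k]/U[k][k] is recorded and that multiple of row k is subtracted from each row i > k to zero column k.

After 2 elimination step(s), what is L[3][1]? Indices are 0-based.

L[3][1] = 2

[col 0] pivot 1
  R1 -= 4*R0 → (0, 3, 1, 1)  (L[1][0] := 4)
  R2 -= 1*R0 → (0, 2, 0, 3)  (L[2][0] := 1)
  R3 -= 2*R0 → (0, 1, 4, 2)  (L[3][0] := 2)
[col 1] pivot 3
  R2 -= 4*R1 → (0, 0, 1, 4)  (L[2][1] := 4)
  R3 -= 2*R1 → (0, 0, 2, 0)  (L[3][1] := 2)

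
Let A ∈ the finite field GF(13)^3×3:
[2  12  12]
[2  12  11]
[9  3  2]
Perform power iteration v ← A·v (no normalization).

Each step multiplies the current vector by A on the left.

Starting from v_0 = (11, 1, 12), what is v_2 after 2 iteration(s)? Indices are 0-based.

v_0 = (11, 1, 12).
v_1 = A·v_0 = (9, 10, 9).
v_2 = A·v_1 = (12, 3, 12).

v_2 = (12, 3, 12)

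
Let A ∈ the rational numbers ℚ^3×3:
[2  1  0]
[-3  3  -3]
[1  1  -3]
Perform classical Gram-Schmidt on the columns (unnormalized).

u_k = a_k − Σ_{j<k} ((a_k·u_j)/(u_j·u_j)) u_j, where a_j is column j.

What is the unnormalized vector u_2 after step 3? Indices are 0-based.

u_2 = (72/59, 12/59, -108/59)

Step 1: u_0 = a_0 = (2, -3, 1).
Step 2: u_1 = a_1 − (-3/7)·u_0 = (13/7, 12/7, 10/7).
Step 3: u_2 = a_2 − (3/7)·u_0 − (-66/59)·u_1 = (72/59, 12/59, -108/59).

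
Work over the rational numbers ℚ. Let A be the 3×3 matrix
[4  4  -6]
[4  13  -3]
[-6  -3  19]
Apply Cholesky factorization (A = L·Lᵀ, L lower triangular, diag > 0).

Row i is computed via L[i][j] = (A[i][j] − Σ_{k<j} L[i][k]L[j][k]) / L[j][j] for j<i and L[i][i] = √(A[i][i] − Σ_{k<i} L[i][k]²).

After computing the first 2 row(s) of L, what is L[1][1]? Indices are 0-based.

Step 1: L[0][0] = √(4) = 2.
  L[1][0] = (4) / L[0][0] = 2.
Step 2: L[1][1] = √(9) = 3.

L[1][1] = 3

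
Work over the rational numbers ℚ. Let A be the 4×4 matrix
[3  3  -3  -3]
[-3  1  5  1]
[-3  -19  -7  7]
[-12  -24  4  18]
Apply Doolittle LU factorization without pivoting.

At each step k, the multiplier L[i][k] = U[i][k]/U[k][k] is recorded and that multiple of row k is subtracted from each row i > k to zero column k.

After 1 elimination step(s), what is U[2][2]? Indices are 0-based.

[col 0] pivot 3
  R1 -= -1*R0 → (0, 4, 2, -2)  (L[1][0] := -1)
  R2 -= -1*R0 → (0, -16, -10, 4)  (L[2][0] := -1)
  R3 -= -4*R0 → (0, -12, -8, 6)  (L[3][0] := -4)

U[2][2] = -10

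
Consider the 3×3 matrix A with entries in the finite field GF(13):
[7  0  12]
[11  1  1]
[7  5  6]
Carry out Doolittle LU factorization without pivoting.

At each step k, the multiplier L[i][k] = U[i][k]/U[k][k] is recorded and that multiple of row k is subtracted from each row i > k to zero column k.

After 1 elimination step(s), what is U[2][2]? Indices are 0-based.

k=0: U[0][0]=7
  eliminate (1,0): mult=9, new row 1: (0, 1, 10); set L[1][0]=9
  eliminate (2,0): mult=1, new row 2: (0, 5, 7); set L[2][0]=1

U[2][2] = 7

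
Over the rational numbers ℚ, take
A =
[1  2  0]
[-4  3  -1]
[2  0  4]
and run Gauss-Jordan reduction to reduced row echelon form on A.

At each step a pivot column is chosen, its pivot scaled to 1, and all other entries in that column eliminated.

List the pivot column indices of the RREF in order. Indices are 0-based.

pivot columns: 0, 1, 2

step 1: normalize row 0 (÷1) = (1, 2, 0)
  row 1: subtract -4×row0 = (0, 11, -1)
  row 2: subtract 2×row0 = (0, -4, 4)
step 2: normalize row 1 (÷11) = (0, 1, -1/11)
  row 0: subtract 2×row1 = (1, 0, 2/11)
  row 2: subtract -4×row1 = (0, 0, 40/11)
step 3: normalize row 2 (÷40/11) = (0, 0, 1)
  row 0: subtract 2/11×row2 = (1, 0, 0)
  row 1: subtract -1/11×row2 = (0, 1, 0)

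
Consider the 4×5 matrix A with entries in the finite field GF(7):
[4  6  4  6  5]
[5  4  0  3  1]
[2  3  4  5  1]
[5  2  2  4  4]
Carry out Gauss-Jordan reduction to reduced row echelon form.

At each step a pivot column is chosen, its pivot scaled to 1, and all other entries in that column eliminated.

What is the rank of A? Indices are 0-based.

step 1: normalize row 0 (÷4) = (1, 5, 1, 5, 3)
  row 1: subtract 5×row0 = (0, 0, 2, 6, 0)
  row 2: subtract 2×row0 = (0, 0, 2, 2, 2)
  row 3: subtract 5×row0 = (0, 5, 4, 0, 3)
step 2: exchange rows 1,3
step 2: normalize row 1 (÷5) = (0, 1, 5, 0, 2)
  row 0: subtract 5×row1 = (1, 0, 4, 5, 0)
step 3: normalize row 2 (÷2) = (0, 0, 1, 1, 1)
  row 0: subtract 4×row2 = (1, 0, 0, 1, 3)
  row 1: subtract 5×row2 = (0, 1, 0, 2, 4)
  row 3: subtract 2×row2 = (0, 0, 0, 4, 5)
step 4: normalize row 3 (÷4) = (0, 0, 0, 1, 3)
  row 0: subtract 1×row3 = (1, 0, 0, 0, 0)
  row 1: subtract 2×row3 = (0, 1, 0, 0, 5)
  row 2: subtract 1×row3 = (0, 0, 1, 0, 5)

rank = 4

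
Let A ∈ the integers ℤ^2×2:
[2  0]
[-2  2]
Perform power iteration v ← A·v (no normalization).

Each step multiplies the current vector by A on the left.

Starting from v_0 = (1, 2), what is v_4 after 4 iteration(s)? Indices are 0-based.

v_4 = (16, -32)

v_0 = (1, 2).
v_1 = A·v_0 = (2, 2).
v_2 = A·v_1 = (4, 0).
v_3 = A·v_2 = (8, -8).
v_4 = A·v_3 = (16, -32).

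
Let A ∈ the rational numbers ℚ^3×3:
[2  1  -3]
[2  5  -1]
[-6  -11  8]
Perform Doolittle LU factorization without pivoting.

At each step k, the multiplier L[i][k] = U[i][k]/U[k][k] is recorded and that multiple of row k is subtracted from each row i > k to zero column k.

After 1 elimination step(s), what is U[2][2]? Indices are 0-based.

Step 1: pivot at (0,0) is 2.
  row1 ← row1 − (1)·row0  ⇒  L[1][0]=1, U row1=(0, 4, 2)
  row2 ← row2 − (-3)·row0  ⇒  L[2][0]=-3, U row2=(0, -8, -1)

U[2][2] = -1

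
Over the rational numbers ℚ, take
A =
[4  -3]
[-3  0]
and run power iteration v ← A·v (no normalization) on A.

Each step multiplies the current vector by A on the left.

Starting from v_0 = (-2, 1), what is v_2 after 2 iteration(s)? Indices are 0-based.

v_2 = (-62, 33)

v_0 = (-2, 1).
v_1 = A·v_0 = (-11, 6).
v_2 = A·v_1 = (-62, 33).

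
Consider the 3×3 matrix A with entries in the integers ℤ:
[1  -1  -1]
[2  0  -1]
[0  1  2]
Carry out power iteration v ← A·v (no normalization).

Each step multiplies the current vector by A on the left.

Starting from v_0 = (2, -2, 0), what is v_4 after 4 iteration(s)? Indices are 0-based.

v_0 = (2, -2, 0).
v_1 = A·v_0 = (4, 4, -2).
v_2 = A·v_1 = (2, 10, 0).
v_3 = A·v_2 = (-8, 4, 10).
v_4 = A·v_3 = (-22, -26, 24).

v_4 = (-22, -26, 24)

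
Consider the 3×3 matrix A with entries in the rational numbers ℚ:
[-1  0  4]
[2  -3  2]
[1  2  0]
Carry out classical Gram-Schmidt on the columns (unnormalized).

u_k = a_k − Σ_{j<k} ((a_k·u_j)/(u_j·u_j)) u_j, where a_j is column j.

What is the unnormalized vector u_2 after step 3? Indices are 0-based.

Step 1: u_0 = a_0 = (-1, 2, 1).
Step 2: u_1 = a_1 − (-2/3)·u_0 = (-2/3, -5/3, 8/3).
Step 3: u_2 = a_2 − (0)·u_0 − (-18/31)·u_1 = (112/31, 32/31, 48/31).

u_2 = (112/31, 32/31, 48/31)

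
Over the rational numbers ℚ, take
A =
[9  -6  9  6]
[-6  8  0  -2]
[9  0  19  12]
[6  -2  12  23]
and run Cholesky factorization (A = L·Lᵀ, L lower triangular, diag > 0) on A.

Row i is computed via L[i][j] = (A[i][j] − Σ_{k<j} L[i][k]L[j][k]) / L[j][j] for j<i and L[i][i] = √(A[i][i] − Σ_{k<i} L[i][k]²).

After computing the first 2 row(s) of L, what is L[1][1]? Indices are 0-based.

Step 1: L[0][0] = √(9) = 3.
  L[1][0] = (-6) / L[0][0] = -2.
Step 2: L[1][1] = √(4) = 2.

L[1][1] = 2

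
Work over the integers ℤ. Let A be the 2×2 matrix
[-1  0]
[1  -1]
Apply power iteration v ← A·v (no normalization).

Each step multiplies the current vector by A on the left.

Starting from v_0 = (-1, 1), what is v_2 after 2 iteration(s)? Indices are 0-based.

v_2 = (-1, 3)

v_0 = (-1, 1).
v_1 = A·v_0 = (1, -2).
v_2 = A·v_1 = (-1, 3).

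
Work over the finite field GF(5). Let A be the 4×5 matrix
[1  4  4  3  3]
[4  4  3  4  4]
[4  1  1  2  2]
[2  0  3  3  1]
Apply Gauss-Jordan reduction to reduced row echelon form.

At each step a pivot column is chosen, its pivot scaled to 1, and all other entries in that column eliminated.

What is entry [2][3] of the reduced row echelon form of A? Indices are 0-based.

pivot(0,0)=1: scale R0 → (1, 4, 4, 3, 3)
  clear (1,0): R1 −= (4)R0 → (0, 3, 2, 2, 2)
  clear (2,0): R2 −= (4)R0 → (0, 0, 0, 0, 0)
  clear (3,0): R3 −= (2)R0 → (0, 2, 0, 2, 0)
pivot(1,1)=3: scale R1 → (0, 1, 4, 4, 4)
  clear (0,1): R0 −= (4)R1 → (1, 0, 3, 2, 2)
  clear (3,1): R3 −= (2)R1 → (0, 0, 2, 4, 2)
pivot(2,2): swap R2↔R3
pivot(2,2)=2: scale R2 → (0, 0, 1, 2, 1)
  clear (0,2): R0 −= (3)R2 → (1, 0, 0, 1, 4)
  clear (1,2): R1 −= (4)R2 → (0, 1, 0, 1, 0)
col 3: no nonzero at/below row 3; advance.
col 4: no nonzero at/below row 3; advance.

M[2][3] = 2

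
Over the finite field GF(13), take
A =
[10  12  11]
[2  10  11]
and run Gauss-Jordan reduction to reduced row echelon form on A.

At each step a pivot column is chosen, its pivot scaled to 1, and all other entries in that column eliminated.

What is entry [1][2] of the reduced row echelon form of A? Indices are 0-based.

pivot(0,0)=10: scale R0 → (1, 9, 5)
  clear (1,0): R1 −= (2)R0 → (0, 5, 1)
pivot(1,1)=5: scale R1 → (0, 1, 8)
  clear (0,1): R0 −= (9)R1 → (1, 0, 11)

M[1][2] = 8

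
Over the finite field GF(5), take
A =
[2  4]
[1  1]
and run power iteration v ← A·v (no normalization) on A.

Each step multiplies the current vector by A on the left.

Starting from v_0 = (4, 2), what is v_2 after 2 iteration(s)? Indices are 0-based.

v_2 = (1, 2)

v_0 = (4, 2).
v_1 = A·v_0 = (1, 1).
v_2 = A·v_1 = (1, 2).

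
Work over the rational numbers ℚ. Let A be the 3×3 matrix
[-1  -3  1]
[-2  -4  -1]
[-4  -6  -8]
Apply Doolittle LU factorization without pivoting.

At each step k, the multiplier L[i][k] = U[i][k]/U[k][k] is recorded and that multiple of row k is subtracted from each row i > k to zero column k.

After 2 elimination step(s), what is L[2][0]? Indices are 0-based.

L[2][0] = 4

k=0: U[0][0]=-1
  eliminate (1,0): mult=2, new row 1: (0, 2, -3); set L[1][0]=2
  eliminate (2,0): mult=4, new row 2: (0, 6, -12); set L[2][0]=4
k=1: U[1][1]=2
  eliminate (2,1): mult=3, new row 2: (0, 0, -3); set L[2][1]=3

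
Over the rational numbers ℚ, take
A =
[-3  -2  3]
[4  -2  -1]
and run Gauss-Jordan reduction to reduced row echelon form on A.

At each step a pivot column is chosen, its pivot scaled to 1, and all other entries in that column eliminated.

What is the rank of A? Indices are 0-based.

rank = 2

step 1: normalize row 0 (÷-3) = (1, 2/3, -1)
  row 1: subtract 4×row0 = (0, -14/3, 3)
step 2: normalize row 1 (÷-14/3) = (0, 1, -9/14)
  row 0: subtract 2/3×row1 = (1, 0, -4/7)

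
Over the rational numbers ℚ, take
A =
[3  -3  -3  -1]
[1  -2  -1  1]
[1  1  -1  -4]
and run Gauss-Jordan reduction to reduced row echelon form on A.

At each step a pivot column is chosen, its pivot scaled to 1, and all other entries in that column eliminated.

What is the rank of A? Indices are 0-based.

pivot(0,0)=3: scale R0 → (1, -1, -1, -1/3)
  clear (1,0): R1 −= (1)R0 → (0, -1, 0, 4/3)
  clear (2,0): R2 −= (1)R0 → (0, 2, 0, -11/3)
pivot(1,1)=-1: scale R1 → (0, 1, 0, -4/3)
  clear (0,1): R0 −= (-1)R1 → (1, 0, -1, -5/3)
  clear (2,1): R2 −= (2)R1 → (0, 0, 0, -1)
col 2: no nonzero at/below row 2; advance.
pivot(2,3)=-1: scale R2 → (0, 0, 0, 1)
  clear (0,3): R0 −= (-5/3)R2 → (1, 0, -1, 0)
  clear (1,3): R1 −= (-4/3)R2 → (0, 1, 0, 0)

rank = 3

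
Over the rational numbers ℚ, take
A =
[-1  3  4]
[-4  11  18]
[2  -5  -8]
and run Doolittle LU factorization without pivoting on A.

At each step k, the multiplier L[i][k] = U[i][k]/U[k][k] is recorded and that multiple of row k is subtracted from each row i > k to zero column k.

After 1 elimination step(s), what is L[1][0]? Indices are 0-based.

L[1][0] = 4

k=0: U[0][0]=-1
  eliminate (1,0): mult=4, new row 1: (0, -1, 2); set L[1][0]=4
  eliminate (2,0): mult=-2, new row 2: (0, 1, 0); set L[2][0]=-2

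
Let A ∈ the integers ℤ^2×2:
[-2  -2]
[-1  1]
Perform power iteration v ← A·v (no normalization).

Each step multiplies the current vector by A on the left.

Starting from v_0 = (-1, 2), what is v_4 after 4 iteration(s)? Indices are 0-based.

v_4 = (-2, 13)

v_0 = (-1, 2).
v_1 = A·v_0 = (-2, 3).
v_2 = A·v_1 = (-2, 5).
v_3 = A·v_2 = (-6, 7).
v_4 = A·v_3 = (-2, 13).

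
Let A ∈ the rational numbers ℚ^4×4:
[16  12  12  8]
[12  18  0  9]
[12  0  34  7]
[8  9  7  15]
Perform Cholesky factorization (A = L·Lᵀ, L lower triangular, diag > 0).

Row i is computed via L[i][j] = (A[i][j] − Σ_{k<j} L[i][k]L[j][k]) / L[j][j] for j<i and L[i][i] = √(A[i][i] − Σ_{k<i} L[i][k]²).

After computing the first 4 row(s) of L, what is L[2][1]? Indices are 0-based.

Step 1: L[0][0] = √(16) = 4.
  L[1][0] = (12) / L[0][0] = 3.
Step 2: L[1][1] = √(9) = 3.
  L[2][0] = (12) / L[0][0] = 3.
  L[2][1] = (-9) / L[1][1] = -3.
Step 3: L[2][2] = √(16) = 4.
  L[3][0] = (8) / L[0][0] = 2.
  L[3][1] = (3) / L[1][1] = 1.
  L[3][2] = (4) / L[2][2] = 1.
Step 4: L[3][3] = √(9) = 3.

L[2][1] = -3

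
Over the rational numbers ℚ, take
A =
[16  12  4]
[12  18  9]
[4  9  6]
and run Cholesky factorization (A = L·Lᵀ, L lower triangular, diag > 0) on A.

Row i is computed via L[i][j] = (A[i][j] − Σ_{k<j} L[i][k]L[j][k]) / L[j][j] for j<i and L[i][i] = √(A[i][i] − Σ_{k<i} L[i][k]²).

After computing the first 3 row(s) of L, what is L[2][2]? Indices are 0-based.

Step 1: L[0][0] = √(16) = 4.
  L[1][0] = (12) / L[0][0] = 3.
Step 2: L[1][1] = √(9) = 3.
  L[2][0] = (4) / L[0][0] = 1.
  L[2][1] = (6) / L[1][1] = 2.
Step 3: L[2][2] = √(1) = 1.

L[2][2] = 1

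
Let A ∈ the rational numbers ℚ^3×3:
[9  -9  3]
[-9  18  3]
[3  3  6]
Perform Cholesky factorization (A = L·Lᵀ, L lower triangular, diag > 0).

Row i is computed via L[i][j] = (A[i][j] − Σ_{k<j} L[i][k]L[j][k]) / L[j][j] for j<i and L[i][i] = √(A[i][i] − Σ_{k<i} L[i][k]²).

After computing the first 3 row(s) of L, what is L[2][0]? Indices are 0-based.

Step 1: L[0][0] = √(9) = 3.
  L[1][0] = (-9) / L[0][0] = -3.
Step 2: L[1][1] = √(9) = 3.
  L[2][0] = (3) / L[0][0] = 1.
  L[2][1] = (6) / L[1][1] = 2.
Step 3: L[2][2] = √(1) = 1.

L[2][0] = 1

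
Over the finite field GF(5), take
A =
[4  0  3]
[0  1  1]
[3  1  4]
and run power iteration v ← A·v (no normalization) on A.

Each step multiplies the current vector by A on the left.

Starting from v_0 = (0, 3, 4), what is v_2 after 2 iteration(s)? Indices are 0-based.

v_0 = (0, 3, 4).
v_1 = A·v_0 = (2, 2, 4).
v_2 = A·v_1 = (0, 1, 4).

v_2 = (0, 1, 4)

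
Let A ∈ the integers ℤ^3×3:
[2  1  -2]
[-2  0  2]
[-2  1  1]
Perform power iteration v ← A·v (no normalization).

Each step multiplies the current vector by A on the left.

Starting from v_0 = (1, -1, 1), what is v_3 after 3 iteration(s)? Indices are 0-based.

v_0 = (1, -1, 1).
v_1 = A·v_0 = (-1, 0, -2).
v_2 = A·v_1 = (2, -2, 0).
v_3 = A·v_2 = (2, -4, -6).

v_3 = (2, -4, -6)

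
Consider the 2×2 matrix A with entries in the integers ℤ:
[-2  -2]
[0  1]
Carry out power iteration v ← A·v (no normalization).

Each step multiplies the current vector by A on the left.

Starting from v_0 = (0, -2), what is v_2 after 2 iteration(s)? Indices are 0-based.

v_0 = (0, -2).
v_1 = A·v_0 = (4, -2).
v_2 = A·v_1 = (-4, -2).

v_2 = (-4, -2)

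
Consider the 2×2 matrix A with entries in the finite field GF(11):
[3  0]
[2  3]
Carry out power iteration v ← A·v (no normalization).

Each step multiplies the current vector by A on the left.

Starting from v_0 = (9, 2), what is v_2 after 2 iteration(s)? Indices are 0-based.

v_2 = (4, 5)

v_0 = (9, 2).
v_1 = A·v_0 = (5, 2).
v_2 = A·v_1 = (4, 5).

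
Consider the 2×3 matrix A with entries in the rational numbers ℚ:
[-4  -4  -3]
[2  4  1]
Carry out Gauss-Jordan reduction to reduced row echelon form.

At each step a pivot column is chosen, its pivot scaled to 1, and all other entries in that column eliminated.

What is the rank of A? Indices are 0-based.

rank = 2

[1] R0 /= -4  ⇒  (1, 1, 3/4)
     R1 -= 2·R0  ⇒  (0, 2, -1/2)
[2] R1 /= 2  ⇒  (0, 1, -1/4)
     R0 -= 1·R1  ⇒  (1, 0, 1)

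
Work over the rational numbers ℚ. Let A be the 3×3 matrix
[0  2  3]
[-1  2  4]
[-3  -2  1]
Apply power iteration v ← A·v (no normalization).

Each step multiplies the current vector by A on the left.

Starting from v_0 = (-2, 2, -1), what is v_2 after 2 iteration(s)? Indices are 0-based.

v_2 = (7, 7, -6)

v_0 = (-2, 2, -1).
v_1 = A·v_0 = (1, 2, 1).
v_2 = A·v_1 = (7, 7, -6).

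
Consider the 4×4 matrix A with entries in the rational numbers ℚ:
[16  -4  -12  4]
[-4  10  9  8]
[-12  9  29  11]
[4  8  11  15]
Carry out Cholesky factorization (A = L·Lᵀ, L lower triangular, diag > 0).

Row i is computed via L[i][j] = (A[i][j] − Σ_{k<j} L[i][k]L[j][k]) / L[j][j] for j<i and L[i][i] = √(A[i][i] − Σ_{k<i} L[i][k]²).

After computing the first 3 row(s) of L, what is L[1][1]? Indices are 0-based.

Step 1: L[0][0] = √(16) = 4.
  L[1][0] = (-4) / L[0][0] = -1.
Step 2: L[1][1] = √(9) = 3.
  L[2][0] = (-12) / L[0][0] = -3.
  L[2][1] = (6) / L[1][1] = 2.
Step 3: L[2][2] = √(16) = 4.

L[1][1] = 3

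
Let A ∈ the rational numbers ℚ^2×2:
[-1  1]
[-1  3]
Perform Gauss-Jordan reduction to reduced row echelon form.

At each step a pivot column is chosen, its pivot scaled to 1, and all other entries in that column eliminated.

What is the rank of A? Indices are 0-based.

rank = 2

pivot(0,0)=-1: scale R0 → (1, -1)
  clear (1,0): R1 −= (-1)R0 → (0, 2)
pivot(1,1)=2: scale R1 → (0, 1)
  clear (0,1): R0 −= (-1)R1 → (1, 0)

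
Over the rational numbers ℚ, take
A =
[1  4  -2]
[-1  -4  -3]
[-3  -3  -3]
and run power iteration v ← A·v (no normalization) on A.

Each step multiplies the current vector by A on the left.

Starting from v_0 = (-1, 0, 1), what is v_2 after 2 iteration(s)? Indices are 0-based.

v_2 = (-11, 11, 15)

v_0 = (-1, 0, 1).
v_1 = A·v_0 = (-3, -2, 0).
v_2 = A·v_1 = (-11, 11, 15).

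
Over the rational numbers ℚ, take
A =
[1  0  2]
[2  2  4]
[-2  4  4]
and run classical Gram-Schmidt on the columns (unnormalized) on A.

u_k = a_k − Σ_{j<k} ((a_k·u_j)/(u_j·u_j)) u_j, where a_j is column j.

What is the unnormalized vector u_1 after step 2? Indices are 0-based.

u_1 = (4/9, 26/9, 28/9)

Step 1: u_0 = a_0 = (1, 2, -2).
Step 2: u_1 = a_1 − (-4/9)·u_0 = (4/9, 26/9, 28/9).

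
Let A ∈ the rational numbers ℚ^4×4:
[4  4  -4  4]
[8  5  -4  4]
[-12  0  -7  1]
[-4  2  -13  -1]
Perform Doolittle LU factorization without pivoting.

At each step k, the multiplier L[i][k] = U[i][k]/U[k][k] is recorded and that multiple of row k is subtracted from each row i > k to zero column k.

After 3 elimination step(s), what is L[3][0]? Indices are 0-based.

L[3][0] = -1

Step 1: pivot at (0,0) is 4.
  row1 ← row1 − (2)·row0  ⇒  L[1][0]=2, U row1=(0, -3, 4, -4)
  row2 ← row2 − (-3)·row0  ⇒  L[2][0]=-3, U row2=(0, 12, -19, 13)
  row3 ← row3 − (-1)·row0  ⇒  L[3][0]=-1, U row3=(0, 6, -17, 3)
Step 2: pivot at (1,1) is -3.
  row2 ← row2 − (-4)·row1  ⇒  L[2][1]=-4, U row2=(0, 0, -3, -3)
  row3 ← row3 − (-2)·row1  ⇒  L[3][1]=-2, U row3=(0, 0, -9, -5)
Step 3: pivot at (2,2) is -3.
  row3 ← row3 − (3)·row2  ⇒  L[3][2]=3, U row3=(0, 0, 0, 4)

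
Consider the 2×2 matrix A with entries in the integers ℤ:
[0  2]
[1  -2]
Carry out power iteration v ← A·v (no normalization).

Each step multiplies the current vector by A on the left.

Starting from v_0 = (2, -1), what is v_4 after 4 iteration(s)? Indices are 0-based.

v_0 = (2, -1).
v_1 = A·v_0 = (-2, 4).
v_2 = A·v_1 = (8, -10).
v_3 = A·v_2 = (-20, 28).
v_4 = A·v_3 = (56, -76).

v_4 = (56, -76)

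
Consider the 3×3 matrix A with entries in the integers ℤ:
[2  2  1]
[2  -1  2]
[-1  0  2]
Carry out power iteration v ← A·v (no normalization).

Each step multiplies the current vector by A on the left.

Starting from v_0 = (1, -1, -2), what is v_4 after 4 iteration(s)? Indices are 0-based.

v_4 = (-167, -97, 46)

v_0 = (1, -1, -2).
v_1 = A·v_0 = (-2, -1, -5).
v_2 = A·v_1 = (-11, -13, -8).
v_3 = A·v_2 = (-56, -25, -5).
v_4 = A·v_3 = (-167, -97, 46).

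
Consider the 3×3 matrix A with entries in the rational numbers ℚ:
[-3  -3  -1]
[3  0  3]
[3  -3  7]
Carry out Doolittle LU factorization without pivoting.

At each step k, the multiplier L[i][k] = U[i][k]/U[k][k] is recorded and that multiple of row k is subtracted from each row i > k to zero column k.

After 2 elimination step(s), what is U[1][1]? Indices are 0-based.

[col 0] pivot -3
  R1 -= -1*R0 → (0, -3, 2)  (L[1][0] := -1)
  R2 -= -1*R0 → (0, -6, 6)  (L[2][0] := -1)
[col 1] pivot -3
  R2 -= 2*R1 → (0, 0, 2)  (L[2][1] := 2)

U[1][1] = -3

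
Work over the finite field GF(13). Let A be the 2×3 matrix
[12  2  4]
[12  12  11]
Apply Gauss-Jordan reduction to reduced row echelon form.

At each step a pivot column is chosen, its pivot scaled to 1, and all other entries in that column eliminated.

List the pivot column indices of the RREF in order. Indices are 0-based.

pivot columns: 0, 1

step 1: normalize row 0 (÷12) = (1, 11, 9)
  row 1: subtract 12×row0 = (0, 10, 7)
step 2: normalize row 1 (÷10) = (0, 1, 2)
  row 0: subtract 11×row1 = (1, 0, 0)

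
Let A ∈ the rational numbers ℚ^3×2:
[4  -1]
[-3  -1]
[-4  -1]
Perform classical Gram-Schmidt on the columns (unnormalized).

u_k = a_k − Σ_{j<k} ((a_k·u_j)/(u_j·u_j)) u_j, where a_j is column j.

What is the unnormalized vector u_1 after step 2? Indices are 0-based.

u_1 = (-53/41, -32/41, -29/41)

Step 1: u_0 = a_0 = (4, -3, -4).
Step 2: u_1 = a_1 − (3/41)·u_0 = (-53/41, -32/41, -29/41).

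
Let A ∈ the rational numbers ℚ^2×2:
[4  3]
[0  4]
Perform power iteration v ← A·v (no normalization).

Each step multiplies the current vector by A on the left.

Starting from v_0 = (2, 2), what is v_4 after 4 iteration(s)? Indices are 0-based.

v_4 = (2048, 512)

v_0 = (2, 2).
v_1 = A·v_0 = (14, 8).
v_2 = A·v_1 = (80, 32).
v_3 = A·v_2 = (416, 128).
v_4 = A·v_3 = (2048, 512).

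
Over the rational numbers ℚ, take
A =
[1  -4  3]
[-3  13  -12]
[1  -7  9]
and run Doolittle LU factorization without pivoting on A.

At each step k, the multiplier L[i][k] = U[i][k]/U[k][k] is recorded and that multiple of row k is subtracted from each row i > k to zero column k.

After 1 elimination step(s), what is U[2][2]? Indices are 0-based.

U[2][2] = 6

k=0: U[0][0]=1
  eliminate (1,0): mult=-3, new row 1: (0, 1, -3); set L[1][0]=-3
  eliminate (2,0): mult=1, new row 2: (0, -3, 6); set L[2][0]=1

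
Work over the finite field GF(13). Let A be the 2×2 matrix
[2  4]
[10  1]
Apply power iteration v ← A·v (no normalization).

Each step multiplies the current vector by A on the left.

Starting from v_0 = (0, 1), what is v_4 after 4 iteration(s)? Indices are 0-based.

v_0 = (0, 1).
v_1 = A·v_0 = (4, 1).
v_2 = A·v_1 = (12, 2).
v_3 = A·v_2 = (6, 5).
v_4 = A·v_3 = (6, 0).

v_4 = (6, 0)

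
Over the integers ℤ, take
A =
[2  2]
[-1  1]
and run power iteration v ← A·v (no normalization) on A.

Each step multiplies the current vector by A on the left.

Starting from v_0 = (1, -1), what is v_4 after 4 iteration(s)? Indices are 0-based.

v_4 = (-20, 14)

v_0 = (1, -1).
v_1 = A·v_0 = (0, -2).
v_2 = A·v_1 = (-4, -2).
v_3 = A·v_2 = (-12, 2).
v_4 = A·v_3 = (-20, 14).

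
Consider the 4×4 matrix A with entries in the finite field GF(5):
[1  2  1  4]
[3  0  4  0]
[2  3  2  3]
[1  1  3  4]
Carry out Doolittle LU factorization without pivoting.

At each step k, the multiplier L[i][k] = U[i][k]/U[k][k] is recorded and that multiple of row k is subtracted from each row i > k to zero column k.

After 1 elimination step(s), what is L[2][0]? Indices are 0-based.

[col 0] pivot 1
  R1 -= 3*R0 → (0, 4, 1, 3)  (L[1][0] := 3)
  R2 -= 2*R0 → (0, 4, 0, 0)  (L[2][0] := 2)
  R3 -= 1*R0 → (0, 4, 2, 0)  (L[3][0] := 1)

L[2][0] = 2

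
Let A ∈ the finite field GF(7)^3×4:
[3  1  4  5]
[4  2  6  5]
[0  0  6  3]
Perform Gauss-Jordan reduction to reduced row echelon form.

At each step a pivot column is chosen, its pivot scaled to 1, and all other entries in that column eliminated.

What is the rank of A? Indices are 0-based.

rank = 3

pivot(0,0)=3: scale R0 → (1, 5, 6, 4)
  clear (1,0): R1 −= (4)R0 → (0, 3, 3, 3)
pivot(1,1)=3: scale R1 → (0, 1, 1, 1)
  clear (0,1): R0 −= (5)R1 → (1, 0, 1, 6)
pivot(2,2)=6: scale R2 → (0, 0, 1, 4)
  clear (0,2): R0 −= (1)R2 → (1, 0, 0, 2)
  clear (1,2): R1 −= (1)R2 → (0, 1, 0, 4)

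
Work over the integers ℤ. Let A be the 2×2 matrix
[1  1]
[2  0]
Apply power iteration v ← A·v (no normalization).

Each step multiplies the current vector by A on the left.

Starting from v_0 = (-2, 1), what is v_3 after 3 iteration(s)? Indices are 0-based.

v_0 = (-2, 1).
v_1 = A·v_0 = (-1, -4).
v_2 = A·v_1 = (-5, -2).
v_3 = A·v_2 = (-7, -10).

v_3 = (-7, -10)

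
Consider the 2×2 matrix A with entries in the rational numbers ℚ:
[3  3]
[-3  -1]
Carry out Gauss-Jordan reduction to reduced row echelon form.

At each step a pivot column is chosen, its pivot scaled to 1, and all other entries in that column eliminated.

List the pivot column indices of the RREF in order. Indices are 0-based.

pivot(0,0)=3: scale R0 → (1, 1)
  clear (1,0): R1 −= (-3)R0 → (0, 2)
pivot(1,1)=2: scale R1 → (0, 1)
  clear (0,1): R0 −= (1)R1 → (1, 0)

pivot columns: 0, 1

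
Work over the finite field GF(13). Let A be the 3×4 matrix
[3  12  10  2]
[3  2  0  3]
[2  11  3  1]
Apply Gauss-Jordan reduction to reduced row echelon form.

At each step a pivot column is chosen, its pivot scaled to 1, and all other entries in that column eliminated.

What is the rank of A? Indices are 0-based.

pivot(0,0)=3: scale R0 → (1, 4, 12, 5)
  clear (1,0): R1 −= (3)R0 → (0, 3, 3, 1)
  clear (2,0): R2 −= (2)R0 → (0, 3, 5, 4)
pivot(1,1)=3: scale R1 → (0, 1, 1, 9)
  clear (0,1): R0 −= (4)R1 → (1, 0, 8, 8)
  clear (2,1): R2 −= (3)R1 → (0, 0, 2, 3)
pivot(2,2)=2: scale R2 → (0, 0, 1, 8)
  clear (0,2): R0 −= (8)R2 → (1, 0, 0, 9)
  clear (1,2): R1 −= (1)R2 → (0, 1, 0, 1)

rank = 3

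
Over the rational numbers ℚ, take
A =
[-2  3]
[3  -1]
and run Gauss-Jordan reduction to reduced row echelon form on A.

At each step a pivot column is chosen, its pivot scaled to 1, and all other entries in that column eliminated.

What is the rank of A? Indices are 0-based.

rank = 2

pivot(0,0)=-2: scale R0 → (1, -3/2)
  clear (1,0): R1 −= (3)R0 → (0, 7/2)
pivot(1,1)=7/2: scale R1 → (0, 1)
  clear (0,1): R0 −= (-3/2)R1 → (1, 0)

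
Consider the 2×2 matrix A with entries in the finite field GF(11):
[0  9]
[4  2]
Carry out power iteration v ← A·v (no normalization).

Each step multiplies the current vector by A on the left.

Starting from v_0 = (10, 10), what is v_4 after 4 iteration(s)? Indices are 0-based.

v_0 = (10, 10).
v_1 = A·v_0 = (2, 5).
v_2 = A·v_1 = (1, 7).
v_3 = A·v_2 = (8, 7).
v_4 = A·v_3 = (8, 2).

v_4 = (8, 2)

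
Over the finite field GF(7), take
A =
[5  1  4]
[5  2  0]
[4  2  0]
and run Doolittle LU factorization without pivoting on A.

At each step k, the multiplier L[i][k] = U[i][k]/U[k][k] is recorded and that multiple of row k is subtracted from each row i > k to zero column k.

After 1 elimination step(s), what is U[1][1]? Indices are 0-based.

U[1][1] = 1

Step 1: pivot at (0,0) is 5.
  row1 ← row1 − (1)·row0  ⇒  L[1][0]=1, U row1=(0, 1, 3)
  row2 ← row2 − (5)·row0  ⇒  L[2][0]=5, U row2=(0, 4, 1)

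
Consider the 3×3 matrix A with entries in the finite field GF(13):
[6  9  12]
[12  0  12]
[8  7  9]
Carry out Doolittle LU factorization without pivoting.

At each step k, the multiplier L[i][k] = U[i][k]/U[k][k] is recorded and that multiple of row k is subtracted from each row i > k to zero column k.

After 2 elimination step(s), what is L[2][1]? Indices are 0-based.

Step 1: pivot at (0,0) is 6.
  row1 ← row1 − (2)·row0  ⇒  L[1][0]=2, U row1=(0, 8, 1)
  row2 ← row2 − (10)·row0  ⇒  L[2][0]=10, U row2=(0, 8, 6)
Step 2: pivot at (1,1) is 8.
  row2 ← row2 − (1)·row1  ⇒  L[2][1]=1, U row2=(0, 0, 5)

L[2][1] = 1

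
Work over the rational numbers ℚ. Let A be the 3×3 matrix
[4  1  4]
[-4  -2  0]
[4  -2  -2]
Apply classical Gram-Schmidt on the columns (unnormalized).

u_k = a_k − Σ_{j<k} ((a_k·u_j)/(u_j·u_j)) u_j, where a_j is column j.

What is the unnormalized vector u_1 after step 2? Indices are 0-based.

Step 1: u_0 = a_0 = (4, -4, 4).
Step 2: u_1 = a_1 − (1/12)·u_0 = (2/3, -5/3, -7/3).

u_1 = (2/3, -5/3, -7/3)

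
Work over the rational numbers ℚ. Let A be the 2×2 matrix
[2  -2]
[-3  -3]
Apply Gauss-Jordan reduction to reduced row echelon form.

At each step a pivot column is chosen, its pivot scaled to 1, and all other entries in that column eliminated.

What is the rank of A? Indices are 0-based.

rank = 2

[1] R0 /= 2  ⇒  (1, -1)
     R1 -= -3·R0  ⇒  (0, -6)
[2] R1 /= -6  ⇒  (0, 1)
     R0 -= -1·R1  ⇒  (1, 0)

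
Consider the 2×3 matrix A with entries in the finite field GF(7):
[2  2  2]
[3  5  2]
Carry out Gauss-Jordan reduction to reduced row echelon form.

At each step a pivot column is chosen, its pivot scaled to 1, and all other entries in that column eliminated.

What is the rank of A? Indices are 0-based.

rank = 2

pivot(0,0)=2: scale R0 → (1, 1, 1)
  clear (1,0): R1 −= (3)R0 → (0, 2, 6)
pivot(1,1)=2: scale R1 → (0, 1, 3)
  clear (0,1): R0 −= (1)R1 → (1, 0, 5)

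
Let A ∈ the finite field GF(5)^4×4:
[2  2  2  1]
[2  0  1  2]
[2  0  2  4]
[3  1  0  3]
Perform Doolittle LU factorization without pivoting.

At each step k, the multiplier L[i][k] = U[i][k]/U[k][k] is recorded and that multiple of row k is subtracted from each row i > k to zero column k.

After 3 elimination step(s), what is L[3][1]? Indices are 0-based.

L[3][1] = 1

[col 0] pivot 2
  R1 -= 1*R0 → (0, 3, 4, 1)  (L[1][0] := 1)
  R2 -= 1*R0 → (0, 3, 0, 3)  (L[2][0] := 1)
  R3 -= 4*R0 → (0, 3, 2, 4)  (L[3][0] := 4)
[col 1] pivot 3
  R2 -= 1*R1 → (0, 0, 1, 2)  (L[2][1] := 1)
  R3 -= 1*R1 → (0, 0, 3, 3)  (L[3][1] := 1)
[col 2] pivot 1
  R3 -= 3*R2 → (0, 0, 0, 2)  (L[3][2] := 3)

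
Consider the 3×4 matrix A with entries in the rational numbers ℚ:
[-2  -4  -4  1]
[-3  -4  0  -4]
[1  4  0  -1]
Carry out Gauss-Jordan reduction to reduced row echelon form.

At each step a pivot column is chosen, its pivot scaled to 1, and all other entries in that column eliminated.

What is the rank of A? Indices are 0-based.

rank = 3

step 1: normalize row 0 (÷-2) = (1, 2, 2, -1/2)
  row 1: subtract -3×row0 = (0, 2, 6, -11/2)
  row 2: subtract 1×row0 = (0, 2, -2, -1/2)
step 2: normalize row 1 (÷2) = (0, 1, 3, -11/4)
  row 0: subtract 2×row1 = (1, 0, -4, 5)
  row 2: subtract 2×row1 = (0, 0, -8, 5)
step 3: normalize row 2 (÷-8) = (0, 0, 1, -5/8)
  row 0: subtract -4×row2 = (1, 0, 0, 5/2)
  row 1: subtract 3×row2 = (0, 1, 0, -7/8)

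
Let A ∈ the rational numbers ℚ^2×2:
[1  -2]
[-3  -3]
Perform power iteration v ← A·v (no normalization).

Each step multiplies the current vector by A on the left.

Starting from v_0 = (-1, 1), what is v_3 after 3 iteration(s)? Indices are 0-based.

v_3 = (-21, -18)

v_0 = (-1, 1).
v_1 = A·v_0 = (-3, 0).
v_2 = A·v_1 = (-3, 9).
v_3 = A·v_2 = (-21, -18).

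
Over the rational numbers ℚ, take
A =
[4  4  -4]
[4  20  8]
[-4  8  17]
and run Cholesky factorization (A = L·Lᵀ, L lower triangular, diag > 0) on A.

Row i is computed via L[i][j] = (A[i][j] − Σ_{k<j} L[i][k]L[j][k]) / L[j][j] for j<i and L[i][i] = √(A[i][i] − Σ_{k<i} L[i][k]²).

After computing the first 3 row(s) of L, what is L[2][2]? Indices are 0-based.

Step 1: L[0][0] = √(4) = 2.
  L[1][0] = (4) / L[0][0] = 2.
Step 2: L[1][1] = √(16) = 4.
  L[2][0] = (-4) / L[0][0] = -2.
  L[2][1] = (12) / L[1][1] = 3.
Step 3: L[2][2] = √(4) = 2.

L[2][2] = 2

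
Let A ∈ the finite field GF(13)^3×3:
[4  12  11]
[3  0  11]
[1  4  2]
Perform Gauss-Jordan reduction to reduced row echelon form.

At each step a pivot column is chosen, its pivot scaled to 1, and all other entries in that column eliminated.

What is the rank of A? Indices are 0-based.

[1] R0 /= 4  ⇒  (1, 3, 6)
     R1 -= 3·R0  ⇒  (0, 4, 6)
     R2 -= 1·R0  ⇒  (0, 1, 9)
[2] R1 /= 4  ⇒  (0, 1, 8)
     R0 -= 3·R1  ⇒  (1, 0, 8)
     R2 -= 1·R1  ⇒  (0, 0, 1)
[3] R2 /= 1  ⇒  (0, 0, 1)
     R0 -= 8·R2  ⇒  (1, 0, 0)
     R1 -= 8·R2  ⇒  (0, 1, 0)

rank = 3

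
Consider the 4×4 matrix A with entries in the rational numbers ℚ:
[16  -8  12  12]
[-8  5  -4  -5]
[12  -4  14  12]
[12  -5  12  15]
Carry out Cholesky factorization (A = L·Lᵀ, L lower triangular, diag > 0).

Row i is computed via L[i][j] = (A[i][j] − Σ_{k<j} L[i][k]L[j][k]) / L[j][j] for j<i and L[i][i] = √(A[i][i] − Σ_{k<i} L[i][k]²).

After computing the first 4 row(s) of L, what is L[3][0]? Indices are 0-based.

L[3][0] = 3

Step 1: L[0][0] = √(16) = 4.
  L[1][0] = (-8) / L[0][0] = -2.
Step 2: L[1][1] = √(1) = 1.
  L[2][0] = (12) / L[0][0] = 3.
  L[2][1] = (2) / L[1][1] = 2.
Step 3: L[2][2] = √(1) = 1.
  L[3][0] = (12) / L[0][0] = 3.
  L[3][1] = (1) / L[1][1] = 1.
  L[3][2] = (1) / L[2][2] = 1.
Step 4: L[3][3] = √(4) = 2.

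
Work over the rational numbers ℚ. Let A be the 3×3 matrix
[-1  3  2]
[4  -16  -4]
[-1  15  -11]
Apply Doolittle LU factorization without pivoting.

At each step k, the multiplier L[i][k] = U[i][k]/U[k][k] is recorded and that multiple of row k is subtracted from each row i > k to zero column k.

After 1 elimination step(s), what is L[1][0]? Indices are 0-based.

Step 1: pivot at (0,0) is -1.
  row1 ← row1 − (-4)·row0  ⇒  L[1][0]=-4, U row1=(0, -4, 4)
  row2 ← row2 − (1)·row0  ⇒  L[2][0]=1, U row2=(0, 12, -13)

L[1][0] = -4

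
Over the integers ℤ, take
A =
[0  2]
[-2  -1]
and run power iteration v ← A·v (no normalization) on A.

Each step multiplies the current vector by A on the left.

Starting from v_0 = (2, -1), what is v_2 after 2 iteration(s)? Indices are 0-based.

v_0 = (2, -1).
v_1 = A·v_0 = (-2, -3).
v_2 = A·v_1 = (-6, 7).

v_2 = (-6, 7)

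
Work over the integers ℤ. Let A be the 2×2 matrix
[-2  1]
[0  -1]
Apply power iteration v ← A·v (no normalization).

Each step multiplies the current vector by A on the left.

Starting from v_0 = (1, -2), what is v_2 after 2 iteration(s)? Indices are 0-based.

v_2 = (10, -2)

v_0 = (1, -2).
v_1 = A·v_0 = (-4, 2).
v_2 = A·v_1 = (10, -2).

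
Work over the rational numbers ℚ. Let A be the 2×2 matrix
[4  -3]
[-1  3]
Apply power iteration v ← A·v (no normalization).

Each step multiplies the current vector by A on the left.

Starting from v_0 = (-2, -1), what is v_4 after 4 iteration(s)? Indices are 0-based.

v_0 = (-2, -1).
v_1 = A·v_0 = (-5, -1).
v_2 = A·v_1 = (-17, 2).
v_3 = A·v_2 = (-74, 23).
v_4 = A·v_3 = (-365, 143).

v_4 = (-365, 143)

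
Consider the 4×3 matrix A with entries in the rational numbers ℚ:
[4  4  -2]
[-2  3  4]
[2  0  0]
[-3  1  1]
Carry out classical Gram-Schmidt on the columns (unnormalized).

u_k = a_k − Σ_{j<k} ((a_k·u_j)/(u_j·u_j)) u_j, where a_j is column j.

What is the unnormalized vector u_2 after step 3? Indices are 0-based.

u_2 = (-694/809, 1284/809, 1058/809, -1076/809)

Step 1: u_0 = a_0 = (4, -2, 2, -3).
Step 2: u_1 = a_1 − (7/33)·u_0 = (104/33, 113/33, -14/33, 18/11).
Step 3: u_2 = a_2 − (-19/33)·u_0 − (298/809)·u_1 = (-694/809, 1284/809, 1058/809, -1076/809).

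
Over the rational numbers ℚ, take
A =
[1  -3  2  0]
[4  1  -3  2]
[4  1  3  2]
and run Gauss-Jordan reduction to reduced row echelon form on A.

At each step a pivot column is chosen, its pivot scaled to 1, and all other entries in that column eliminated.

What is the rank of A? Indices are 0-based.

rank = 3

pivot(0,0)=1: scale R0 → (1, -3, 2, 0)
  clear (1,0): R1 −= (4)R0 → (0, 13, -11, 2)
  clear (2,0): R2 −= (4)R0 → (0, 13, -5, 2)
pivot(1,1)=13: scale R1 → (0, 1, -11/13, 2/13)
  clear (0,1): R0 −= (-3)R1 → (1, 0, -7/13, 6/13)
  clear (2,1): R2 −= (13)R1 → (0, 0, 6, 0)
pivot(2,2)=6: scale R2 → (0, 0, 1, 0)
  clear (0,2): R0 −= (-7/13)R2 → (1, 0, 0, 6/13)
  clear (1,2): R1 −= (-11/13)R2 → (0, 1, 0, 2/13)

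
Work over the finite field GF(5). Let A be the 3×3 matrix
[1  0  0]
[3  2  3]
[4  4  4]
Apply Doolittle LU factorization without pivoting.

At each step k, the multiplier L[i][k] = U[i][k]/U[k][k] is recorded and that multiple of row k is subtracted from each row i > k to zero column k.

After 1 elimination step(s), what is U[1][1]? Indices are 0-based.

k=0: U[0][0]=1
  eliminate (1,0): mult=3, new row 1: (0, 2, 3); set L[1][0]=3
  eliminate (2,0): mult=4, new row 2: (0, 4, 4); set L[2][0]=4

U[1][1] = 2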